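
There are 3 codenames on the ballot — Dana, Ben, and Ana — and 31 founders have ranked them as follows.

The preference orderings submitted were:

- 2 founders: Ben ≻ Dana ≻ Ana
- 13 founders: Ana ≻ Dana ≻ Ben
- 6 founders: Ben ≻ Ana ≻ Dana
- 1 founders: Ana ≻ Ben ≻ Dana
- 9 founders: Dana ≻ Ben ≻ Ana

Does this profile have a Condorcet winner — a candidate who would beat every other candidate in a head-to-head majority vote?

No

Head-to-head results (31 voters total):
Dana vs Ben: Dana wins 22–9.
Dana vs Ana: Ana wins 20–11.
Ben vs Ana: Ben wins 17–14.
No candidate beats all others: Dana beats Ben beats Ana beats Dana, a majority cycle.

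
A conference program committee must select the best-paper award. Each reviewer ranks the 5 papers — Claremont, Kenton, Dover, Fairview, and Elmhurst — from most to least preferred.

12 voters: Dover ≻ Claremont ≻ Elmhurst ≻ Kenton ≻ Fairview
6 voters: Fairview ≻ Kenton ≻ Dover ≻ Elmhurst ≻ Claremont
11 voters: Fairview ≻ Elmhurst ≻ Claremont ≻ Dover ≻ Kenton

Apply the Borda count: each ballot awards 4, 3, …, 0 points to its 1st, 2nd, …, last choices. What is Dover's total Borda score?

71

Borda scores:
  Claremont: 12·3 + 6·0 + 11·2 = 58
  Kenton: 12·1 + 6·3 + 11·0 = 30
  Dover: 12·4 + 6·2 + 11·1 = 71
  Fairview: 12·0 + 6·4 + 11·4 = 68
  Elmhurst: 12·2 + 6·1 + 11·3 = 63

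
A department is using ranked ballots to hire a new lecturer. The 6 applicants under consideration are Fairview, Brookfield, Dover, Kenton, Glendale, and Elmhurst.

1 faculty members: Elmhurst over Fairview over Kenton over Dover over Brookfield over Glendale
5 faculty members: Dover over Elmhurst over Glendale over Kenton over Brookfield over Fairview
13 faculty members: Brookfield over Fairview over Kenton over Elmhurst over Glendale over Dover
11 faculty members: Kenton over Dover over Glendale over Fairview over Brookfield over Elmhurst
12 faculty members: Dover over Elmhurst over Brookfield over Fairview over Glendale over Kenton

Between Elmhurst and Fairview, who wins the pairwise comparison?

Ballots ranking Elmhurst above Fairview: 1+5+12 = 18.
Ballots ranking Fairview above Elmhurst: 13+11 = 24.
Fairview wins the head-to-head, 24–18.

Fairview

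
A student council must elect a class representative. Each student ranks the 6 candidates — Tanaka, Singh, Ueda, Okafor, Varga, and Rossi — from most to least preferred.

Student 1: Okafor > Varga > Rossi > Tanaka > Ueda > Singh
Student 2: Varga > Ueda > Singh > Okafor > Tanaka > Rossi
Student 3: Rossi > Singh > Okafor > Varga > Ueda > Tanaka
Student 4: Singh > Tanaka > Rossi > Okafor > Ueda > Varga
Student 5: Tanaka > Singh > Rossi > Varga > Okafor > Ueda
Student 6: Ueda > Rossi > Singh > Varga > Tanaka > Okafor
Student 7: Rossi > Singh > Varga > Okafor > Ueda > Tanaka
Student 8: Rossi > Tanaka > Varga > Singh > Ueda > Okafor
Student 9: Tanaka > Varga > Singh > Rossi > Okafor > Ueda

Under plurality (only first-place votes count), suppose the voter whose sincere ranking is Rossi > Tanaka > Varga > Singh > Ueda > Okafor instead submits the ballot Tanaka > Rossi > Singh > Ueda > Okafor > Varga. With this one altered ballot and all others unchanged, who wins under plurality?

First-place totals with the altered ballot: Tanaka 3, Singh 1, Ueda 1, Okafor 1, Varga 1, Rossi 2.
The switch changes the winner from Rossi to Tanaka.

Tanaka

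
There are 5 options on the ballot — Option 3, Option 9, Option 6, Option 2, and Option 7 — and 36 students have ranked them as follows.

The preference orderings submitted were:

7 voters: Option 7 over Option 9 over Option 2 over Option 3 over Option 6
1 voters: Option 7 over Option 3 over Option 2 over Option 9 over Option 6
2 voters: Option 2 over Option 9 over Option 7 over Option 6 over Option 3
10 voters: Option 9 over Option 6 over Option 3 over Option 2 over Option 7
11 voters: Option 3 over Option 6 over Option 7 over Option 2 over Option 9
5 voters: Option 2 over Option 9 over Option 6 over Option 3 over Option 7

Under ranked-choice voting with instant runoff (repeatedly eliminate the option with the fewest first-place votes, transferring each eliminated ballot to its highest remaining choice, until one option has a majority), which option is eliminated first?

Option 6

Round 1: Option 3 11, Option 9 10, Option 7 8, Option 2 7, Option 6 0. Option 6 has the fewest and is eliminated.
Round 2: Option 3 11, Option 9 10, Option 7 8, Option 2 7. Option 2 has the fewest and is eliminated.
Round 3: Option 9 17, Option 3 11, Option 7 8. Option 7 has the fewest and is eliminated.
Round 4: Option 9 24, Option 3 12. Option 9 has a majority.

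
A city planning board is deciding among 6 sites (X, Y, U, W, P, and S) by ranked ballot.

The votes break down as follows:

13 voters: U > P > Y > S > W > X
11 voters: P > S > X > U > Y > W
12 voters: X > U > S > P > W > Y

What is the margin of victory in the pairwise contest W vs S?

36

Ballots ranking W above S: 0.
Ballots ranking S above W: 13+11+12 = 36.
S wins 36–0, a margin of 36.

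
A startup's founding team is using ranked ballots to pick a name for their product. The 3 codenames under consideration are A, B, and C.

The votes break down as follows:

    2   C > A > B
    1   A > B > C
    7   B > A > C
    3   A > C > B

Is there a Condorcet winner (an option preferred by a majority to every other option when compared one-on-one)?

Yes

Head-to-head results (13 voters total):
A vs B: B wins 7–6.
A vs C: A wins 11–2.
B vs C: B wins 8–5.
B beats each rival — A (7–6), C (8–5) — so B is the Condorcet winner.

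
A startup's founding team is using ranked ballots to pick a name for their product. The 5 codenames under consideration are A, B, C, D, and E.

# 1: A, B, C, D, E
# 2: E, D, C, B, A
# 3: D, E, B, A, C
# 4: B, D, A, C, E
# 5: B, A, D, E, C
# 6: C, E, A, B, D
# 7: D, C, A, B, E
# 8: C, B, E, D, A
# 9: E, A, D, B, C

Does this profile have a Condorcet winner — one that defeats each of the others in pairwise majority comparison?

Head-to-head results (9 voters total):
A vs B: B wins 5–4.
A vs C: A wins 5–4.
A vs D: D wins 5–4.
A vs E: E wins 5–4.
B vs C: B wins 5–4.
B vs D: B wins 5–4.
B vs E: B wins 5–4.
C vs D: D wins 6–3.
C vs E: C wins 5–4.
D vs E: D wins 5–4.
B beats each rival — A (5–4), C (5–4), D (5–4), E (5–4) — so B is the Condorcet winner.

Yes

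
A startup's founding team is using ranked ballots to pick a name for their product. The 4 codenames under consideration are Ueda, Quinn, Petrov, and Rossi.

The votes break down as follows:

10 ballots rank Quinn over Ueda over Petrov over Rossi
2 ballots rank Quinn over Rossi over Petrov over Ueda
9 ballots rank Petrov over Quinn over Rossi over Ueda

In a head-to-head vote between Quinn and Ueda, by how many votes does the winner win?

21

Ballots ranking Quinn above Ueda: 10+2+9 = 21.
Ballots ranking Ueda above Quinn: 0.
Quinn wins 21–0, a margin of 21.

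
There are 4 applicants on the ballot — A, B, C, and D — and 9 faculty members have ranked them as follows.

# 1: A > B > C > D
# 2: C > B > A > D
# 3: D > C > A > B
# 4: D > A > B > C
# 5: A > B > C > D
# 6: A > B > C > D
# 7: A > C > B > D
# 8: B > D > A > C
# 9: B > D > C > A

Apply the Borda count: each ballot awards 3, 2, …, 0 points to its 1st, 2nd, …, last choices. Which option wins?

A

Borda scores:
  A: 3 + 1 + 1 + 2 + 3 + 3 + 3 + 1 + 0 = 17
  B: 2 + 2 + 0 + 1 + 2 + 2 + 1 + 3 + 3 = 16
  C: 1 + 3 + 2 + 0 + 1 + 1 + 2 + 0 + 1 = 11
  D: 0 + 0 + 3 + 3 + 0 + 0 + 0 + 2 + 2 = 10
A has the highest total.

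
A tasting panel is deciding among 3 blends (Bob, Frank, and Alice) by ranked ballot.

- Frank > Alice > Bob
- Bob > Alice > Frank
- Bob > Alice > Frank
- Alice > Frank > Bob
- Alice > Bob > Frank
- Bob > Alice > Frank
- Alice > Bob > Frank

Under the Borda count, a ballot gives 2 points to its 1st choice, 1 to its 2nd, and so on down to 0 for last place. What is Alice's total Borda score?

Borda scores:
  Bob: 0 + 2 + 2 + 0 + 1 + 2 + 1 = 8
  Frank: 2 + 0 + 0 + 1 + 0 + 0 + 0 = 3
  Alice: 1 + 1 + 1 + 2 + 2 + 1 + 2 = 10

10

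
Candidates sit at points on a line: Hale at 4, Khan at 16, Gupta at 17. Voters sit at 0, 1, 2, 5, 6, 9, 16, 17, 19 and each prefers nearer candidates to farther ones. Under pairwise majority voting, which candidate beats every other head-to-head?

With single-peaked preferences on a line, the Condorcet winner is the candidate closest to the median voter.
The median voter (position 6) is closest to Hale at 4.
Check: Hale vs Khan — voters closer to Hale: 6 of 9.

Hale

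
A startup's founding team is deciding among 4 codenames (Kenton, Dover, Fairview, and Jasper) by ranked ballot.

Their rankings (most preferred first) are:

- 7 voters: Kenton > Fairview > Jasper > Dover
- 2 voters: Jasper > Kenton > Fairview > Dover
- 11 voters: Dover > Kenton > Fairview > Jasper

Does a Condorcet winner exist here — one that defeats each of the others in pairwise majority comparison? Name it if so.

Head-to-head results (20 voters total):
Kenton vs Dover: Dover wins 11–9.
Kenton vs Fairview: Kenton wins 20–0.
Kenton vs Jasper: Kenton wins 18–2.
Dover vs Fairview: Dover wins 11–9.
Dover vs Jasper: Dover wins 11–9.
Fairview vs Jasper: Fairview wins 18–2.
Dover beats each rival — Kenton (11–9), Fairview (11–9), Jasper (11–9) — so Dover is the Condorcet winner.

Dover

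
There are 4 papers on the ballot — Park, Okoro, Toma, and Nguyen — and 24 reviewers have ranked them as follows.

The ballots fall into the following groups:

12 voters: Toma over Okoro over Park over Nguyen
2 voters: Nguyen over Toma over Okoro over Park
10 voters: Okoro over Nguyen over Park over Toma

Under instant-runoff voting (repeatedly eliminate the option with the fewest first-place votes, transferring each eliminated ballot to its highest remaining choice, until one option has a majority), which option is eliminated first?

Park

Round 1: Toma 12, Okoro 10, Nguyen 2, Park 0. Park has the fewest and is eliminated.
Round 2: Toma 12, Okoro 10, Nguyen 2. Nguyen has the fewest and is eliminated.
Round 3: Toma 14, Okoro 10. Toma has a majority.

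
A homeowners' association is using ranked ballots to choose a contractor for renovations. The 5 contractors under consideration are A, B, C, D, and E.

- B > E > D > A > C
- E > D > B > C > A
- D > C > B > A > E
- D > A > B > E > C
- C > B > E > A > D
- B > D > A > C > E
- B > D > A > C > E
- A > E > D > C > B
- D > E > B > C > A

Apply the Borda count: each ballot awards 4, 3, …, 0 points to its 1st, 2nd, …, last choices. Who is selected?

Borda scores:
  A: 1 + 0 + 1 + 3 + 1 + 2 + 2 + 4 + 0 = 14
  B: 4 + 2 + 2 + 2 + 3 + 4 + 4 + 0 + 2 = 23
  C: 0 + 1 + 3 + 0 + 4 + 1 + 1 + 1 + 1 = 12
  D: 2 + 3 + 4 + 4 + 0 + 3 + 3 + 2 + 4 = 25
  E: 3 + 4 + 0 + 1 + 2 + 0 + 0 + 3 + 3 = 16
D has the highest total.

D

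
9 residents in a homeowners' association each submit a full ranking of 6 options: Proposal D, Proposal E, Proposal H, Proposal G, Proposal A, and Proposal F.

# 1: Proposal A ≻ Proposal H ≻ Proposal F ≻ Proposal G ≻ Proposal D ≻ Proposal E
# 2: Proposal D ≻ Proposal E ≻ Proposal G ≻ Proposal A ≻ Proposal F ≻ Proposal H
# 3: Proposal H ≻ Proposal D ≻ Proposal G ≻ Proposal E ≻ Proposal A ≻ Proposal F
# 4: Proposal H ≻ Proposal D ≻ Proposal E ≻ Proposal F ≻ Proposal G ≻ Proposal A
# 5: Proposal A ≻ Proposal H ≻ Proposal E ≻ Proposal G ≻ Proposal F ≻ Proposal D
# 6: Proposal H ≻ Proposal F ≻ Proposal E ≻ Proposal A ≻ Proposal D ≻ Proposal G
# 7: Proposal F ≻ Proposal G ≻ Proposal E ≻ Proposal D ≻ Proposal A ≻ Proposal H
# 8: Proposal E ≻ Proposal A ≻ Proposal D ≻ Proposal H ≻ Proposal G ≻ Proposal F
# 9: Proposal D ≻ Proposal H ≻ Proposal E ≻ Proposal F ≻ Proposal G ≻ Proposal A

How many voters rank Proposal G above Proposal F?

4

Ballots ranking Proposal G above Proposal F: 4.
Ballots ranking Proposal F above Proposal G: 5.
So 4 of 9 voters prefer Proposal G to Proposal F.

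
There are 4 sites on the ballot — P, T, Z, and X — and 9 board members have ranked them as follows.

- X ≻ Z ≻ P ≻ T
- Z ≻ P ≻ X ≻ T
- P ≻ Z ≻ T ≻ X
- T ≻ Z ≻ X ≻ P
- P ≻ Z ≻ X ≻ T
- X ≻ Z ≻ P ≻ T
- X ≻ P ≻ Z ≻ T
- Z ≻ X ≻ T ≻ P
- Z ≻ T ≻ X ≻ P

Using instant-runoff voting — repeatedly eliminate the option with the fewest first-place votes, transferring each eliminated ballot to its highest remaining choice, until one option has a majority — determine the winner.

Round 1: Z 3, X 3, P 2, T 1. T has the fewest and is eliminated.
Round 2: Z 4, X 3, P 2. P has the fewest and is eliminated.
Round 3: Z 6, X 3. Z has a majority.

Z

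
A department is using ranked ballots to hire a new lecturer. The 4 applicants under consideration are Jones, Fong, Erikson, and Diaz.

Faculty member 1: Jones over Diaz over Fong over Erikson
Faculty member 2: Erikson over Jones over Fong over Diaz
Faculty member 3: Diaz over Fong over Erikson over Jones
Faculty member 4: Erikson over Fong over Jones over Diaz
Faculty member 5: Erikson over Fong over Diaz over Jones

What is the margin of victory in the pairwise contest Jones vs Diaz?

1

Ballots ranking Jones above Diaz: 3.
Ballots ranking Diaz above Jones: 2.
Jones wins 3–2, a margin of 1.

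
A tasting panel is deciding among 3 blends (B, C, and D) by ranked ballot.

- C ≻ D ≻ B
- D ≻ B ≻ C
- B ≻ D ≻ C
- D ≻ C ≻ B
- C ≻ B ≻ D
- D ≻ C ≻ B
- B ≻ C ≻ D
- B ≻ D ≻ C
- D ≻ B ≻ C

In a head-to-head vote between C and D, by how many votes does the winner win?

Ballots ranking C above D: 3.
Ballots ranking D above C: 6.
D wins 6–3, a margin of 3.

3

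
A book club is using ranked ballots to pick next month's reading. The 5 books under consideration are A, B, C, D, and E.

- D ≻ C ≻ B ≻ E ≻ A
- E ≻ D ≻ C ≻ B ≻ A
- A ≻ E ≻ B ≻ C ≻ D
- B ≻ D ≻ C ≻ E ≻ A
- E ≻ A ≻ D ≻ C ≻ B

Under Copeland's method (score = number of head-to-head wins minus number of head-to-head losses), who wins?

Pairwise results:
  A vs B: B wins 3–2.
  A vs C: C wins 3–2.
  A vs D: D wins 3–2.
  A vs E: E wins 4–1.
  B vs C: C wins 3–2.
  B vs D: D wins 3–2.
  B vs E: E wins 3–2.
  C vs D: D wins 4–1.
  C vs E: E wins 3–2.
  D vs E: E wins 3–2.
Copeland scores (wins − losses):
  A: 0 − 4 = -4
  B: 1 − 3 = -2
  C: 2 − 2 = 0
  D: 3 − 1 = 2
  E: 4 − 0 = 4
E has the best Copeland score.

E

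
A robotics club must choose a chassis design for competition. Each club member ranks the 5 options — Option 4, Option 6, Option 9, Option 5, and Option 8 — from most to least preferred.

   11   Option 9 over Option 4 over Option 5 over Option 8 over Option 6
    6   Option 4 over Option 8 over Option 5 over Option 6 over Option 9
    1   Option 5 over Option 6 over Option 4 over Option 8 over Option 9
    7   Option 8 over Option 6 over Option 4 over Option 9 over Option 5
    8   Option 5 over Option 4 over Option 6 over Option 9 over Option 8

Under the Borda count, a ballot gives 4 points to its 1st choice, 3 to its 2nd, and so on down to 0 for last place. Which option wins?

Borda scores:
  Option 4: 11·3 + 6·4 + 2 + 7·2 + 8·3 = 97
  Option 6: 11·0 + 6·1 + 3 + 7·3 + 8·2 = 46
  Option 9: 11·4 + 6·0 + 0 + 7·1 + 8·1 = 59
  Option 5: 11·2 + 6·2 + 4 + 7·0 + 8·4 = 70
  Option 8: 11·1 + 6·3 + 1 + 7·4 + 8·0 = 58
Option 4 has the highest total.

Option 4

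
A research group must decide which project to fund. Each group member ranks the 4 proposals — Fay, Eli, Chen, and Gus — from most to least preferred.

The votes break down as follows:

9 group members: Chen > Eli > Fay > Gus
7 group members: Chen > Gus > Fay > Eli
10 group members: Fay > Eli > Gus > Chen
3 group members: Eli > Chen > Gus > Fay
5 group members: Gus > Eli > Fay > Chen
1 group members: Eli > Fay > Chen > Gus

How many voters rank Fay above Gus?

20

Ballots ranking Fay above Gus: 9+10+1 = 20.
Ballots ranking Gus above Fay: 7+3+5 = 15.
So 20 of 35 voters prefer Fay to Gus.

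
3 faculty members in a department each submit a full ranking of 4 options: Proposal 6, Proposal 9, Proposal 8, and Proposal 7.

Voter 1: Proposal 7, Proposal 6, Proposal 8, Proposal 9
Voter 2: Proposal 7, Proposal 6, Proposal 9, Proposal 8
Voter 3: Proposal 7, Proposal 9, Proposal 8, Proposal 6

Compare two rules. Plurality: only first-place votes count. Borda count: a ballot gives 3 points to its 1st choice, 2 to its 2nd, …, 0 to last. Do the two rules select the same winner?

Yes

Plurality first-place counts: Proposal 6 0, Proposal 9 0, Proposal 8 0, Proposal 7 3 → Proposal 7.
Borda totals: Proposal 6 4, Proposal 9 3, Proposal 8 2, Proposal 7 9 → Proposal 7.
The two rules agree on Proposal 7.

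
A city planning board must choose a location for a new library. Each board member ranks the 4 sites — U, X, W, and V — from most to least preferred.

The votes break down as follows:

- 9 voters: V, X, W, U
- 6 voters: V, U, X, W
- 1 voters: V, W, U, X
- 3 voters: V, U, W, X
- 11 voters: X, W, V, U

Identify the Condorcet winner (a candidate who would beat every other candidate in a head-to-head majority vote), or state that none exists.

V

Head-to-head results (30 voters total):
U vs X: X wins 20–10.
U vs W: W wins 21–9.
U vs V: V wins 30–0.
X vs W: X wins 26–4.
X vs V: V wins 19–11.
W vs V: V wins 19–11.
V beats each rival — U (30–0), X (19–11), W (19–11) — so V is the Condorcet winner.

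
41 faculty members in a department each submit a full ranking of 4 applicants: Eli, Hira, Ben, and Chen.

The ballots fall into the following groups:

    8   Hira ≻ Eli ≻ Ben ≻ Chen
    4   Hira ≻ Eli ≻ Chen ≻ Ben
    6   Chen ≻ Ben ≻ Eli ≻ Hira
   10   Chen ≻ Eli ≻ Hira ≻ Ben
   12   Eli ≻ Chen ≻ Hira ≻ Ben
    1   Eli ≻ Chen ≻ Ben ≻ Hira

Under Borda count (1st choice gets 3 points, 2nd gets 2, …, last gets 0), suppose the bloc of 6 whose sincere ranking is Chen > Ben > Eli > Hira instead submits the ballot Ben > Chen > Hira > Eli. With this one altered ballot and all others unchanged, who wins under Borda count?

Borda totals with the altered ballot: Eli 83, Hira 64, Ben 27, Chen 72.
The winner is unchanged: still Eli.

Eli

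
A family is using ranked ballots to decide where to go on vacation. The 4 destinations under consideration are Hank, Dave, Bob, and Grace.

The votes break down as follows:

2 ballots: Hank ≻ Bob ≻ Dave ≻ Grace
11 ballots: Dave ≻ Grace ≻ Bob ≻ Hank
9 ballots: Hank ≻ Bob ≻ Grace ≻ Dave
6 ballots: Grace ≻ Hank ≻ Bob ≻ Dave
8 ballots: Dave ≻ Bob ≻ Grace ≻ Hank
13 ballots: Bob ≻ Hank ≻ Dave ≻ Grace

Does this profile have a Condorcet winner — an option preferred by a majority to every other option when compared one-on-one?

Yes

Head-to-head results (49 voters total):
Hank vs Dave: Hank wins 30–19.
Hank vs Bob: Bob wins 32–17.
Hank vs Grace: Grace wins 25–24.
Dave vs Bob: Bob wins 30–19.
Dave vs Grace: Dave wins 34–15.
Bob vs Grace: Bob wins 32–17.
Bob beats each rival — Hank (32–17), Dave (30–19), Grace (32–17) — so Bob is the Condorcet winner.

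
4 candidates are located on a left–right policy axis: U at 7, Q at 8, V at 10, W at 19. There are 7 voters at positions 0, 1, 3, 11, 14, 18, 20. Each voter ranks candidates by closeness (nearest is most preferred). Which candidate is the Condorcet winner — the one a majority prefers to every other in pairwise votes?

V

With single-peaked preferences on a line, the Condorcet winner is the candidate closest to the median voter.
The median voter (position 11) is closest to V at 10.
Check: V vs U — voters closer to V: 4 of 7.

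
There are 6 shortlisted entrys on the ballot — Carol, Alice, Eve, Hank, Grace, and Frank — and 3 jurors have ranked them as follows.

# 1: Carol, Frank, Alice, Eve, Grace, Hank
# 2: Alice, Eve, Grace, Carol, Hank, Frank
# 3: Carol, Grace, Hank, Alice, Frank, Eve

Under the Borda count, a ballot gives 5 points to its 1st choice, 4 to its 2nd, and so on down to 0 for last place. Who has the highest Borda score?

Borda scores:
  Carol: 5 + 2 + 5 = 12
  Alice: 3 + 5 + 2 = 10
  Eve: 2 + 4 + 0 = 6
  Hank: 0 + 1 + 3 = 4
  Grace: 1 + 3 + 4 = 8
  Frank: 4 + 0 + 1 = 5
Carol has the highest total.

Carol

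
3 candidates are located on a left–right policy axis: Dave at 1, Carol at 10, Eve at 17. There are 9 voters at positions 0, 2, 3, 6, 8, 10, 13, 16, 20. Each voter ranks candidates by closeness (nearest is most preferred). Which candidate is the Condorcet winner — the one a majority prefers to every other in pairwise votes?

With single-peaked preferences on a line, the Condorcet winner is the candidate closest to the median voter.
The median voter (position 8) is closest to Carol at 10.
Check: Carol vs Eve — voters closer to Carol: 7 of 9.

Carol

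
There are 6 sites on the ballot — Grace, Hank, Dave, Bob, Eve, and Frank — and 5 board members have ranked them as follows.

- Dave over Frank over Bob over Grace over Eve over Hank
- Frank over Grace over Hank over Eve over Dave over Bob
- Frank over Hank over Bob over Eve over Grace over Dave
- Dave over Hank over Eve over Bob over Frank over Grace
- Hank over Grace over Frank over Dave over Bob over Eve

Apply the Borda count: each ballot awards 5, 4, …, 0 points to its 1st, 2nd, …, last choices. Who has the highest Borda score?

Borda scores:
  Grace: 2 + 4 + 1 + 0 + 4 = 11
  Hank: 0 + 3 + 4 + 4 + 5 = 16
  Dave: 5 + 1 + 0 + 5 + 2 = 13
  Bob: 3 + 0 + 3 + 2 + 1 = 9
  Eve: 1 + 2 + 2 + 3 + 0 = 8
  Frank: 4 + 5 + 5 + 1 + 3 = 18
Frank has the highest total.

Frank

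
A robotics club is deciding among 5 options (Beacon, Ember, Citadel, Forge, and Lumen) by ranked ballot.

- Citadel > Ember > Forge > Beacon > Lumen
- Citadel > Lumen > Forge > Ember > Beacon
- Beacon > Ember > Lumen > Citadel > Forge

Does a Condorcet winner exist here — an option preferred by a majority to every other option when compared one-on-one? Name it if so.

Head-to-head results (3 voters total):
Beacon vs Ember: Ember wins 2–1.
Beacon vs Citadel: Citadel wins 2–1.
Beacon vs Forge: Forge wins 2–1.
Beacon vs Lumen: Beacon wins 2–1.
Ember vs Citadel: Citadel wins 2–1.
Ember vs Forge: Ember wins 2–1.
Ember vs Lumen: Ember wins 2–1.
Citadel vs Forge: Citadel wins 3–0.
Citadel vs Lumen: Citadel wins 2–1.
Forge vs Lumen: Lumen wins 2–1.
Citadel beats each rival — Beacon (2–1), Ember (2–1), Forge (3–0), Lumen (2–1) — so Citadel is the Condorcet winner.

Citadel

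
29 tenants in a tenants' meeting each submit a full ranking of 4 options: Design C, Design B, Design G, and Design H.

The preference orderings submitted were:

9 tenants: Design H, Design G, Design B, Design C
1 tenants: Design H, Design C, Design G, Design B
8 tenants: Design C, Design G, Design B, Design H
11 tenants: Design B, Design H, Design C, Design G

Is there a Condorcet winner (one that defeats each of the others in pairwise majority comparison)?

Head-to-head results (29 voters total):
Design C vs Design B: Design B wins 20–9.
Design C vs Design G: Design C wins 20–9.
Design C vs Design H: Design H wins 21–8.
Design B vs Design G: Design G wins 18–11.
Design B vs Design H: Design B wins 19–10.
Design G vs Design H: Design H wins 21–8.
No candidate beats all others: Design C beats Design G beats Design B beats Design C, a majority cycle.

No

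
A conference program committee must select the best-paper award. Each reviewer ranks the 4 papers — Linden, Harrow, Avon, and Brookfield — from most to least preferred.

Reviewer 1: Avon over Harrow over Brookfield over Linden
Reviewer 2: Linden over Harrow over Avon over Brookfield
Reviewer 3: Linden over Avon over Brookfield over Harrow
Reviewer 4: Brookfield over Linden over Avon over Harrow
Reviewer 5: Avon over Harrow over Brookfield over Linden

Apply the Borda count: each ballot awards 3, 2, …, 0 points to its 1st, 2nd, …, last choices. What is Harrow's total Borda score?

Borda scores:
  Linden: 0 + 3 + 3 + 2 + 0 = 8
  Harrow: 2 + 2 + 0 + 0 + 2 = 6
  Avon: 3 + 1 + 2 + 1 + 3 = 10
  Brookfield: 1 + 0 + 1 + 3 + 1 = 6

6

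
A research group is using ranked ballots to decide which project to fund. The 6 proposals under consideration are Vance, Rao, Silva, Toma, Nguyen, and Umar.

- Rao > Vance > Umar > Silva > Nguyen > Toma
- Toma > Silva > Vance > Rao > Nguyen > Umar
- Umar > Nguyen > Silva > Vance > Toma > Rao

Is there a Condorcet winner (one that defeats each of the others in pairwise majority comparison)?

No

Head-to-head results (3 voters total):
Vance vs Rao: Vance wins 2–1.
Vance vs Silva: Silva wins 2–1.
Vance vs Toma: Vance wins 2–1.
Vance vs Nguyen: Vance wins 2–1.
Vance vs Umar: Vance wins 2–1.
Rao vs Silva: Silva wins 2–1.
Rao vs Toma: Toma wins 2–1.
Rao vs Nguyen: Rao wins 2–1.
Rao vs Umar: Rao wins 2–1.
Silva vs Toma: Silva wins 2–1.
Silva vs Nguyen: Silva wins 2–1.
Silva vs Umar: Umar wins 2–1.
Toma vs Nguyen: Nguyen wins 2–1.
Toma vs Umar: Umar wins 2–1.
Nguyen vs Umar: Umar wins 2–1.
No candidate beats all others: Vance beats Umar beats Silva beats Vance, a majority cycle.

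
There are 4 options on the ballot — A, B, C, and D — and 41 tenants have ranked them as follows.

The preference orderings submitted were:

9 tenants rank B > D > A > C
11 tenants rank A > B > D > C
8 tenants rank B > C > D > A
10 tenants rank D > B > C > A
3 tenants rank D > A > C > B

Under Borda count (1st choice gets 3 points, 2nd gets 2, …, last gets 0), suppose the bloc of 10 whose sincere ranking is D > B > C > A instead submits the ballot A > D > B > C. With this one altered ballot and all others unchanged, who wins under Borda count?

B

Borda totals with the altered ballot: A 78, B 83, C 19, D 66.
The winner is unchanged: still B.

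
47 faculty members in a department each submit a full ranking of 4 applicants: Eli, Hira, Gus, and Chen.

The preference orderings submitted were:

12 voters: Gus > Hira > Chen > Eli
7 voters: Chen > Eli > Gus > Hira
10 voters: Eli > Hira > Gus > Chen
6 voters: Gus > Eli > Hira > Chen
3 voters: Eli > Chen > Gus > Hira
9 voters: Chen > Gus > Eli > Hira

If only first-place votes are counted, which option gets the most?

Gus

First-place vote totals:
  Eli: 13
  Hira: 0
  Gus: 18
  Chen: 16
Gus has the most first-place votes.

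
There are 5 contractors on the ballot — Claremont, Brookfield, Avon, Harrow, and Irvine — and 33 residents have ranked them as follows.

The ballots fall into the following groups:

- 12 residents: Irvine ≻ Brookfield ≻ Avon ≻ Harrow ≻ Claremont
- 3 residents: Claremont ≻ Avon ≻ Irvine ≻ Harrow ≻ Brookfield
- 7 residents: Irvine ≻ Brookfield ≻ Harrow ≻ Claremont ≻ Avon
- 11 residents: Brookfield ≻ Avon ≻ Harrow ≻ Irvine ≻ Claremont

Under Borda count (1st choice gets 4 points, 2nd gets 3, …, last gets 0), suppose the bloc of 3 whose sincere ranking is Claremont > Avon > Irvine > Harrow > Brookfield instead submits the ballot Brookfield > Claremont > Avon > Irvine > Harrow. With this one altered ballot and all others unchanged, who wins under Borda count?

Brookfield

Borda totals with the altered ballot: Claremont 16, Brookfield 113, Avon 63, Harrow 48, Irvine 90.
The winner is unchanged: still Brookfield.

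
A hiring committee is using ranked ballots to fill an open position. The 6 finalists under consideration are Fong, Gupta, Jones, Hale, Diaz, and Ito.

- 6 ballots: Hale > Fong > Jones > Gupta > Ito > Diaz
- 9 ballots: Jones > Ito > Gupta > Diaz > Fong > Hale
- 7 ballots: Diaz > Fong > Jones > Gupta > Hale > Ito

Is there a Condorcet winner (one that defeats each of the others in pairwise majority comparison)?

Head-to-head results (22 voters total):
Fong vs Gupta: Fong wins 13–9.
Fong vs Jones: Fong wins 13–9.
Fong vs Hale: Fong wins 16–6.
Fong vs Diaz: Diaz wins 16–6.
Fong vs Ito: Fong wins 13–9.
Gupta vs Jones: Jones wins 22–0.
Gupta vs Hale: Gupta wins 16–6.
Gupta vs Diaz: Gupta wins 15–7.
Gupta vs Ito: Gupta wins 13–9.
Jones vs Hale: Jones wins 16–6.
Jones vs Diaz: Jones wins 15–7.
Jones vs Ito: Jones wins 22–0.
Hale vs Diaz: Diaz wins 16–6.
Hale vs Ito: Hale wins 13–9.
Diaz vs Ito: Ito wins 15–7.
No candidate beats all others: Fong beats Gupta beats Diaz beats Fong, a majority cycle.

No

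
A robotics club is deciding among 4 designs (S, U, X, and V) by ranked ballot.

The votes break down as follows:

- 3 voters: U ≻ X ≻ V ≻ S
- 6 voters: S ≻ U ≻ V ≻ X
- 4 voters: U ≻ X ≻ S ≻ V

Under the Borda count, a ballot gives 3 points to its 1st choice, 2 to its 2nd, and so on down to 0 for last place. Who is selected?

Borda scores:
  S: 3·0 + 6·3 + 4·1 = 22
  U: 3·3 + 6·2 + 4·3 = 33
  X: 3·2 + 6·0 + 4·2 = 14
  V: 3·1 + 6·1 + 4·0 = 9
U has the highest total.

U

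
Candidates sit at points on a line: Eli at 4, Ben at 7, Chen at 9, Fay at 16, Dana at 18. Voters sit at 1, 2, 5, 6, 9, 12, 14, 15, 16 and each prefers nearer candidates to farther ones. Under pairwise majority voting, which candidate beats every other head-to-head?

Chen

With single-peaked preferences on a line, the Condorcet winner is the candidate closest to the median voter.
The median voter (position 9) is closest to Chen at 9.
Check: Chen vs Eli — voters closer to Chen: 5 of 9.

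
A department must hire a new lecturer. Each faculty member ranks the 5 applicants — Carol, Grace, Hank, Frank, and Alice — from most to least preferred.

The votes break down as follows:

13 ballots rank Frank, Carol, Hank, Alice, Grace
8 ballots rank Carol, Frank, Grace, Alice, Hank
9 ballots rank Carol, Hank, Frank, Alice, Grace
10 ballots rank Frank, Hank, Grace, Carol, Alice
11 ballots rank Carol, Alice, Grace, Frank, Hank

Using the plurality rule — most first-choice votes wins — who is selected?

First-place vote totals:
  Carol: 28
  Grace: 0
  Hank: 0
  Frank: 23
  Alice: 0
Carol has the most first-place votes.

Carol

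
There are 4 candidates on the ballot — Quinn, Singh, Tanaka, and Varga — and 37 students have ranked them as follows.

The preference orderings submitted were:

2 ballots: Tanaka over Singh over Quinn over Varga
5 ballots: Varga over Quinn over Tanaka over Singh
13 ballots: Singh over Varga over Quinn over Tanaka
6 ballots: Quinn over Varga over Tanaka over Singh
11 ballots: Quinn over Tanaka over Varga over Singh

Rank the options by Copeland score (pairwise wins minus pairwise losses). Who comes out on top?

Quinn

Pairwise results:
  Quinn vs Singh: Quinn wins 22–15.
  Quinn vs Tanaka: Quinn wins 35–2.
  Quinn vs Varga: Quinn wins 19–18.
  Singh vs Tanaka: Tanaka wins 24–13.
  Singh vs Varga: Varga wins 22–15.
  Tanaka vs Varga: Varga wins 24–13.
Copeland scores (wins − losses):
  Quinn: 3 − 0 = 3
  Singh: 0 − 3 = -3
  Tanaka: 1 − 2 = -1
  Varga: 2 − 1 = 1
Quinn has the best Copeland score.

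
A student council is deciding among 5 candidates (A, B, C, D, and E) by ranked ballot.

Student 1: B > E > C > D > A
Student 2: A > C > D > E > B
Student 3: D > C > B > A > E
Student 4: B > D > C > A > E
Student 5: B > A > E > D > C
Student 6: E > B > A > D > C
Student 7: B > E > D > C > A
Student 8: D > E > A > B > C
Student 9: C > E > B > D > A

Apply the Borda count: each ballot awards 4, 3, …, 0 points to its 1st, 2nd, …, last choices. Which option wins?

Borda scores:
  A: 0 + 4 + 1 + 1 + 3 + 2 + 0 + 2 + 0 = 13
  B: 4 + 0 + 2 + 4 + 4 + 3 + 4 + 1 + 2 = 24
  C: 2 + 3 + 3 + 2 + 0 + 0 + 1 + 0 + 4 = 15
  D: 1 + 2 + 4 + 3 + 1 + 1 + 2 + 4 + 1 = 19
  E: 3 + 1 + 0 + 0 + 2 + 4 + 3 + 3 + 3 = 19
B has the highest total.

B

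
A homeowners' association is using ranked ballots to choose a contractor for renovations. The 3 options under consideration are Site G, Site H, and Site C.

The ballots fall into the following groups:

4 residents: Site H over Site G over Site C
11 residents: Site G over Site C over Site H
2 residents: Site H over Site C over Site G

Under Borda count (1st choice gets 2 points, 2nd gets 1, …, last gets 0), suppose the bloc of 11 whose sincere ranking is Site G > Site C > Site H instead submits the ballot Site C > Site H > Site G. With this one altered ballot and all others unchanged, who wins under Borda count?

Site C

Borda totals with the altered ballot: Site G 4, Site H 23, Site C 24.
The switch changes the winner from Site G to Site C.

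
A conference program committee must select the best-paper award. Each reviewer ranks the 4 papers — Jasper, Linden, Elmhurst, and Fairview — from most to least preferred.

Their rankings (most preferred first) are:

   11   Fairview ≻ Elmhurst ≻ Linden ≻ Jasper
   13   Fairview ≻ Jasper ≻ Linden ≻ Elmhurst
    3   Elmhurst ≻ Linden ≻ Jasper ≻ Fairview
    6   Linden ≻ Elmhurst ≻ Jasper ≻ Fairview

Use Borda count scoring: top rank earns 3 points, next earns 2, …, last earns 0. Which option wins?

Fairview

Borda scores:
  Jasper: 11·0 + 13·2 + 3·1 + 6·1 = 35
  Linden: 11·1 + 13·1 + 3·2 + 6·3 = 48
  Elmhurst: 11·2 + 13·0 + 3·3 + 6·2 = 43
  Fairview: 11·3 + 13·3 + 3·0 + 6·0 = 72
Fairview has the highest total.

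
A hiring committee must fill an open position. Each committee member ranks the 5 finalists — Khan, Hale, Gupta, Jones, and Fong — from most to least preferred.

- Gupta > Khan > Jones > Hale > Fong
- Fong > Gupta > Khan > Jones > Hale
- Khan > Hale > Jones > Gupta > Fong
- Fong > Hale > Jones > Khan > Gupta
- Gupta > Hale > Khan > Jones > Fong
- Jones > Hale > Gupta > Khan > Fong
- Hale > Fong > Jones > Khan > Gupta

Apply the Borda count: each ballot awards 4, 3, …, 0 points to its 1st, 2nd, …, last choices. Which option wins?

Hale

Borda scores:
  Khan: 3 + 2 + 4 + 1 + 2 + 1 + 1 = 14
  Hale: 1 + 0 + 3 + 3 + 3 + 3 + 4 = 17
  Gupta: 4 + 3 + 1 + 0 + 4 + 2 + 0 = 14
  Jones: 2 + 1 + 2 + 2 + 1 + 4 + 2 = 14
  Fong: 0 + 4 + 0 + 4 + 0 + 0 + 3 = 11
Hale has the highest total.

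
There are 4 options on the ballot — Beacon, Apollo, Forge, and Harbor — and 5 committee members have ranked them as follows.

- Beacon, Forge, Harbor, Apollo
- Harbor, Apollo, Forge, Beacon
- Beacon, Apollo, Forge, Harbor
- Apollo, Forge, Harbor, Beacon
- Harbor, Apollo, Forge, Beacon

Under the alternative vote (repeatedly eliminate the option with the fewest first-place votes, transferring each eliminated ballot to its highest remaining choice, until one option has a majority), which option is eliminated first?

Forge

Round 1: Beacon 2, Harbor 2, Apollo 1, Forge 0. Forge has the fewest and is eliminated.
Round 2: Beacon 2, Harbor 2, Apollo 1. Apollo has the fewest and is eliminated.
Round 3: Harbor 3, Beacon 2. Harbor has a majority.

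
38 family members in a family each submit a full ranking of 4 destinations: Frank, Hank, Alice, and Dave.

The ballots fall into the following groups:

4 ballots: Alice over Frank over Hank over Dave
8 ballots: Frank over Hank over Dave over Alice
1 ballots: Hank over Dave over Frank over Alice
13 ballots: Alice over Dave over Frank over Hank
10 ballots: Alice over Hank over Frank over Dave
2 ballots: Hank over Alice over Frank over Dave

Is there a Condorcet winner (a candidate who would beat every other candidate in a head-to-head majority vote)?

Head-to-head results (38 voters total):
Frank vs Hank: Frank wins 25–13.
Frank vs Alice: Alice wins 29–9.
Frank vs Dave: Frank wins 24–14.
Hank vs Alice: Alice wins 27–11.
Hank vs Dave: Hank wins 25–13.
Alice vs Dave: Alice wins 29–9.
Alice beats each rival — Frank (29–9), Hank (27–11), Dave (29–9) — so Alice is the Condorcet winner.

Yes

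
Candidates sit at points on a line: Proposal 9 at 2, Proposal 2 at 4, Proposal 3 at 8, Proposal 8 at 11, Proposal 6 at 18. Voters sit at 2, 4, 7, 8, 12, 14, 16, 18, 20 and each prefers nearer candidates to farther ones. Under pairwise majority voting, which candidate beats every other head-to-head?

With single-peaked preferences on a line, the Condorcet winner is the candidate closest to the median voter.
The median voter (position 12) is closest to Proposal 8 at 11.
Check: Proposal 8 vs Proposal 9 — voters closer to Proposal 8: 7 of 9.

Proposal 8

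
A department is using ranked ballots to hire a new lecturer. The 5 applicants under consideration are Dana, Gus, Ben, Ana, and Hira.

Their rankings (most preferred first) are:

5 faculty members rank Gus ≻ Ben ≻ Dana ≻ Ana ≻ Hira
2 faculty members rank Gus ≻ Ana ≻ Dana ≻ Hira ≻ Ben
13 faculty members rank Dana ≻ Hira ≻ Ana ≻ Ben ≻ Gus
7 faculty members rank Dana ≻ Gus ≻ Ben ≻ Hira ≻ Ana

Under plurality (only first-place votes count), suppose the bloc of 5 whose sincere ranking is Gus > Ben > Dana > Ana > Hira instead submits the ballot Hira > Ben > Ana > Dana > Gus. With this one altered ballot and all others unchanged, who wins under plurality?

First-place totals with the altered ballot: Dana 20, Gus 2, Ben 0, Ana 0, Hira 5.
The winner is unchanged: still Dana.

Dana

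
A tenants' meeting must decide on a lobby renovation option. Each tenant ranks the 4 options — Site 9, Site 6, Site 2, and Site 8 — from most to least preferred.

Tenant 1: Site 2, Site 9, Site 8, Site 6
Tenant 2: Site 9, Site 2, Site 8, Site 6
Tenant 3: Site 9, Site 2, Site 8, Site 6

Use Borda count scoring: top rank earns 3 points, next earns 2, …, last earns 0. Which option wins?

Site 9

Borda scores:
  Site 9: 2 + 3 + 3 = 8
  Site 6: 0 + 0 + 0 = 0
  Site 2: 3 + 2 + 2 = 7
  Site 8: 1 + 1 + 1 = 3
Site 9 has the highest total.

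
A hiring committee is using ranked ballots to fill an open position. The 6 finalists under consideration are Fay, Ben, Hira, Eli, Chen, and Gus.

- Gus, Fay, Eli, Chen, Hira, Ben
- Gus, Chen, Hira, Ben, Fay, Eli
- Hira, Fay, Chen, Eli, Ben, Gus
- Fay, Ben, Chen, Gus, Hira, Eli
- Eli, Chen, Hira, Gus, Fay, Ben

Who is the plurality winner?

First-place vote totals:
  Fay: 1
  Ben: 0
  Hira: 1
  Eli: 1
  Chen: 0
  Gus: 2
Gus has the most first-place votes.

Gus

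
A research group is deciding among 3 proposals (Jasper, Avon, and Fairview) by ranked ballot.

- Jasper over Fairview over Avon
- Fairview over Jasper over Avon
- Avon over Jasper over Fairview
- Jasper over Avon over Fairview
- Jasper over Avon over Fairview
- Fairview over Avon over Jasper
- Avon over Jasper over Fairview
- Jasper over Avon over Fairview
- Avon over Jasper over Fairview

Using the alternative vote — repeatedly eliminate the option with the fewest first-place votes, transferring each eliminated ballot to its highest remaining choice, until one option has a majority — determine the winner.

Round 1: Jasper 4, Avon 3, Fairview 2. Fairview has the fewest and is eliminated.
Round 2: Jasper 5, Avon 4. Jasper has a majority.

Jasper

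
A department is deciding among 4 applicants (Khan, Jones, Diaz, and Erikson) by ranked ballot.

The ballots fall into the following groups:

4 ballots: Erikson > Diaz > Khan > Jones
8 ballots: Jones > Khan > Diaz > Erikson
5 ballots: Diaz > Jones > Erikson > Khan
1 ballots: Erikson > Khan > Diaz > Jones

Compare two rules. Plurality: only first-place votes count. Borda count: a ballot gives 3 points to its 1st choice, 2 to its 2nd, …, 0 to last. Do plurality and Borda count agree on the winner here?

Plurality first-place counts: Khan 0, Jones 8, Diaz 5, Erikson 5 → Jones.
Borda totals: Khan 22, Jones 34, Diaz 32, Erikson 20 → Jones.
The two rules agree on Jones.

Yes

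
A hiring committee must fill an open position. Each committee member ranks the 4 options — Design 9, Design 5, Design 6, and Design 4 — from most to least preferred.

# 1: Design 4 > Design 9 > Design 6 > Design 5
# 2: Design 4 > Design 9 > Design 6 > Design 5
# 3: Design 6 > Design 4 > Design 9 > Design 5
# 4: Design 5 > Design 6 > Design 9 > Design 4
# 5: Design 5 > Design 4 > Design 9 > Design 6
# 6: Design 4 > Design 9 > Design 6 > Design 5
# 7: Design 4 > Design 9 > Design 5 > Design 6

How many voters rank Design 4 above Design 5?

5

Ballots ranking Design 4 above Design 5: 5.
Ballots ranking Design 5 above Design 4: 2.
So 5 of 7 voters prefer Design 4 to Design 5.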